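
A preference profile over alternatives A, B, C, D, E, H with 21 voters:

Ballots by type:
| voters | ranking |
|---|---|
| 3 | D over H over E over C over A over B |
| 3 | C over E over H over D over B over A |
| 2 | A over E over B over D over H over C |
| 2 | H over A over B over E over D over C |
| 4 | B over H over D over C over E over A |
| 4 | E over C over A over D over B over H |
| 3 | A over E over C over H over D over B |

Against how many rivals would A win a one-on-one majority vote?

2

A against each rival (21 voters):
A vs B: A, 14–7.
A vs C: C, 14–7.
A vs D: A wins 11–10.
A vs E: E wins 14–7.
A vs H: H, 12–9.
A beats B, D; loses to C, E, H — 2 pairwise wins.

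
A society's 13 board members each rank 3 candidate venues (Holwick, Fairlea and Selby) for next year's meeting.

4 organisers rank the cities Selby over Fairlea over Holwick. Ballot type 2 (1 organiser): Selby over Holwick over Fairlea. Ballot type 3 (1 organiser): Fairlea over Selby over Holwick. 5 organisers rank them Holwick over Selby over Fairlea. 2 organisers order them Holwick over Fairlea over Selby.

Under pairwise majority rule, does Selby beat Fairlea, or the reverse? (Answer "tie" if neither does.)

Selby

Ballots ranking Selby above Fairlea: 4 + 1 + 5 = 10.
Ballots ranking Fairlea above Selby: 13 − 10 = 3.
Selby wins the head-to-head 10–3.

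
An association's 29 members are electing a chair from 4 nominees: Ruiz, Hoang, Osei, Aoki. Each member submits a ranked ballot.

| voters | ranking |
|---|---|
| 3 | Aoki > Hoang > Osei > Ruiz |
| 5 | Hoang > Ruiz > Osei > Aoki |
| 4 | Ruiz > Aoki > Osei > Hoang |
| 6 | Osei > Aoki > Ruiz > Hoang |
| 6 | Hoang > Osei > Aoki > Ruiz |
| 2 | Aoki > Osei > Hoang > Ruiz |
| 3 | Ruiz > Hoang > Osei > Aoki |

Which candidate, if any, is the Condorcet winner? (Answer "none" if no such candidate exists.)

none

Pairwise majorities:
Ruiz vs Hoang: 13 to 16, Hoang.
Ruiz vs Osei: Osei wins 17–12.
Ruiz vs Aoki: 5+4+3 = 12 for Ruiz, 17 for Aoki — Aoki by 17–12.
Hoang vs Osei: Hoang preferred on 3+5+6+3 = 17 ballots; Hoang wins 17–12.
Hoang vs Aoki: 5+6+3 = 14 for Hoang, 15 for Aoki — Aoki by 15–14.
Osei–Aoki: Osei 20–9.
No candidate is unbeaten: Ruiz loses to Hoang; Hoang loses to Aoki; Osei loses to Hoang; Aoki loses to Osei. In particular Hoang beats Osei beats Aoki beats Hoang is a majority cycle — no Condorcet winner exists.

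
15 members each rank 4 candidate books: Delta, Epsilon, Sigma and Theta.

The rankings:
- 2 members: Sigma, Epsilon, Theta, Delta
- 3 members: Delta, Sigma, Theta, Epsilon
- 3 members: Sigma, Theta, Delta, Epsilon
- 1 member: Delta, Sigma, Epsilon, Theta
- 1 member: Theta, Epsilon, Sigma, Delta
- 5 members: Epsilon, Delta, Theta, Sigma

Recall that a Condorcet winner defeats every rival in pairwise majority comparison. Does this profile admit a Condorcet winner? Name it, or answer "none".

none

Check each pair by majority over 15 ballots:
Delta vs Epsilon: 7 to 8, Epsilon.
Delta vs Sigma: 9 to 6, Delta.
Delta vs Theta: 9 to 6, Delta.
Epsilon vs Sigma: Epsilon is ranked higher on 1+5 = 6 ballots, Sigma on 9. Sigma wins 9–6.
Epsilon vs Theta: Epsilon preferred on 2+1+5 = 8 ballots; Epsilon wins 8–7.
Sigma vs Theta: Sigma preferred on 2+3+3+1 = 9 ballots; Sigma wins 9–6.
Every book loses at least once (Delta loses to Epsilon; Epsilon loses to Sigma; Sigma loses to Delta; Theta loses to Delta). The majority relation contains the cycle Delta → Sigma → Epsilon → Delta, so there is no Condorcet winner.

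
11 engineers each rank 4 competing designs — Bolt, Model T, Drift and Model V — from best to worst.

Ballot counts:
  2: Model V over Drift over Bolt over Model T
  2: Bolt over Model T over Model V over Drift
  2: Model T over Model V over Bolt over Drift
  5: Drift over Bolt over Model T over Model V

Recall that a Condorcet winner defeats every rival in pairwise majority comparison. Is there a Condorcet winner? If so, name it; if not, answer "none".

Pairwise majorities:
Bolt vs Model T: Bolt, 9–2.
Bolt–Drift: Drift 7–4.
Bolt–Model V: Bolt 7–4.
Model T vs Drift: Drift, 7–4.
Model T–Model V: Model T 9–2.
Drift–Model V: Model V 6–5.
Each design drops at least one matchup (Bolt loses to Drift; Model T loses to Bolt; Drift loses to Model V; Model V loses to Bolt); the cycle Bolt beats Model V beats Drift beats Bolt rules out a Condorcet winner.

none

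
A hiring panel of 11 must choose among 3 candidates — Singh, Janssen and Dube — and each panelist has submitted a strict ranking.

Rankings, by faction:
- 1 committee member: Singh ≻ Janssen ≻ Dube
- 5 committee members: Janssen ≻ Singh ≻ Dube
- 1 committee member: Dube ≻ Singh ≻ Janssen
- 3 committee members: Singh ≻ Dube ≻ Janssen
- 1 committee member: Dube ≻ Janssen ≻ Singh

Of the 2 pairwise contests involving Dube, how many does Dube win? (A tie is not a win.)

Dube against each rival (11 committee members):
Dube vs Singh: Dube preferred on 1+1 = 2 ballots; Singh wins 9–2.
Dube vs Janssen: Janssen, 6–5.
Dube beats no one; loses to Singh, Janssen — 0 pairwise wins.

0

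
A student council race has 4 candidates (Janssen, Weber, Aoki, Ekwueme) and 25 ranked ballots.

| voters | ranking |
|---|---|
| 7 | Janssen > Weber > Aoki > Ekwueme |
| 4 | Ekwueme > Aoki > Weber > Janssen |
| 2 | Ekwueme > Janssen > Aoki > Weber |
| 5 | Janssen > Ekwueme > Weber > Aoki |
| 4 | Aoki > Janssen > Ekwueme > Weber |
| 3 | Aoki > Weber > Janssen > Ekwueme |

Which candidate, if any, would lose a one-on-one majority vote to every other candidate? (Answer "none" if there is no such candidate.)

Head-to-head results (25 voters):
Janssen vs Weber: Janssen is ranked higher on 7+2+5+4 = 18 ballots, Weber on 7. Janssen wins 18–7.
Janssen vs Aoki: Janssen, 14–11.
Janssen vs Ekwueme: Janssen wins 19–6.
Weber vs Aoki: Aoki wins 13–12.
Weber vs Ekwueme: Weber is ranked higher on 7+3 = 10 ballots, Ekwueme on 15. Ekwueme wins 15–10.
Aoki–Ekwueme: Aoki 14–11.
Weber loses to every other candidate — it is the Condorcet loser.

Weber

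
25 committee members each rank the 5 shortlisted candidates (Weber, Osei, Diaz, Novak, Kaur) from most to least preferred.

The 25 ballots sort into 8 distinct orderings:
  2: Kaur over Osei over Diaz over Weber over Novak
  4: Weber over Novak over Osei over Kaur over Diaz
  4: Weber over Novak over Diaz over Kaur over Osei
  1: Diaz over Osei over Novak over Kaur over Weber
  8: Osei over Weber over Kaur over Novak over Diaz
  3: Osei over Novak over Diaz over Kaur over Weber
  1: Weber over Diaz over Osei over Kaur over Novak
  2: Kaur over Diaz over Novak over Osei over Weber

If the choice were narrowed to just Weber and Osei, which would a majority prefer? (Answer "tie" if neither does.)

Ballots ranking Weber above Osei: 4 + 4 + 1 = 9.
Ballots ranking Osei above Weber: 25 − 9 = 16.
Osei wins the head-to-head 16–9.

Osei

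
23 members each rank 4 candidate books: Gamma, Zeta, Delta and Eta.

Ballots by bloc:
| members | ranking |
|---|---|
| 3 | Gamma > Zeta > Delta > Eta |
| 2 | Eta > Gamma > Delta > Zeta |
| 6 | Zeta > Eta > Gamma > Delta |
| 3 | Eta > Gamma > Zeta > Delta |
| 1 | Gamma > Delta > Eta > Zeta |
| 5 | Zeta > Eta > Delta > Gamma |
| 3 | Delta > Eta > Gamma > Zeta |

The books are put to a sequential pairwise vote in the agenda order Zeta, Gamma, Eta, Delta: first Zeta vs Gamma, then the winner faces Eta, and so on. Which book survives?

Eta

Round 1: Zeta vs Gamma — 11–12, Gamma advances.
Round 2: Gamma vs Eta — 4–19, Eta advances.
Round 3: Eta vs Delta — 16–7, Eta advances.
The agenda winner is Eta.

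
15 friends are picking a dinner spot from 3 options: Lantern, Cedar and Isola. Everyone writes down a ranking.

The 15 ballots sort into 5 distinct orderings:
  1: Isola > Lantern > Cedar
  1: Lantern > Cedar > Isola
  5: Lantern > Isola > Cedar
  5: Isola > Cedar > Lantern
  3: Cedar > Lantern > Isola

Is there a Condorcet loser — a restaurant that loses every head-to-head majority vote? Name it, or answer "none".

Head-to-head results (15 friends):
Lantern–Cedar: Cedar 8–7.
Lantern vs Isola: 9 to 6, Lantern.
Cedar–Isola: Isola 11–4.
No restaurant is winless: Lantern beats Isola; Cedar beats Lantern; Isola beats Cedar. There is no Condorcet loser.

none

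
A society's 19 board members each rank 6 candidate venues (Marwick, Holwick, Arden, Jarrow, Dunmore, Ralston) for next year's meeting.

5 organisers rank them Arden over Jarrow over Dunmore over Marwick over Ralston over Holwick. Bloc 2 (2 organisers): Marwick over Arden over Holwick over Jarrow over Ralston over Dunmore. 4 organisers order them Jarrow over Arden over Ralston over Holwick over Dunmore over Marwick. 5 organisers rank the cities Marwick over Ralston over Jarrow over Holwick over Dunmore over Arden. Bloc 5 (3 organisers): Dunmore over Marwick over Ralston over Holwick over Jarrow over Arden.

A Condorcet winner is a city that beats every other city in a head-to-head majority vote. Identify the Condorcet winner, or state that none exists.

none

Check each pair by majority over 19 ballots:
Marwick vs Holwick: 5+2+5+3 = 15 for Marwick, 4 for Holwick — Marwick by 15–4.
Marwick vs Arden: Marwick is ranked higher on 2+5+3 = 10 ballots, Arden on 9. Marwick wins 10–9.
Marwick vs Jarrow: 2+5+3 = 10 for Marwick, 9 for Jarrow — Marwick by 10–9.
Marwick vs Dunmore: 7 to 12, Dunmore.
Marwick vs Ralston: Marwick preferred on 5+2+5+3 = 15 ballots; Marwick wins 15–4.
Holwick vs Arden: 5+3 = 8 for Holwick, 11 for Arden — Arden by 11–8.
Holwick vs Jarrow: Holwick is ranked higher on 2+3 = 5 ballots, Jarrow on 14. Jarrow wins 14–5.
Holwick vs Dunmore: 2+4+5 = 11 for Holwick, 8 for Dunmore — Holwick by 11–8.
Holwick vs Ralston: 2 for Holwick, 17 for Ralston — Ralston by 17–2.
Arden vs Jarrow: 7 to 12, Jarrow.
Arden vs Dunmore: Arden preferred on 5+2+4 = 11 ballots; Arden wins 11–8.
Arden vs Ralston: 5+2+4 = 11 for Arden, 8 for Ralston — Arden by 11–8.
Jarrow vs Dunmore: Jarrow preferred on 5+2+4+5 = 16 ballots; Jarrow wins 16–3.
Jarrow vs Ralston: Jarrow preferred on 5+2+4 = 11 ballots; Jarrow wins 11–8.
Dunmore vs Ralston: Dunmore preferred on 5+3 = 8 ballots; Ralston wins 11–8.
No city is unbeaten: Marwick loses to Dunmore; Holwick loses to Marwick; Arden loses to Marwick; Jarrow loses to Marwick; Dunmore loses to Holwick; Ralston loses to Marwick. In particular Marwick beats Holwick beats Dunmore beats Marwick is a majority cycle — no Condorcet winner exists.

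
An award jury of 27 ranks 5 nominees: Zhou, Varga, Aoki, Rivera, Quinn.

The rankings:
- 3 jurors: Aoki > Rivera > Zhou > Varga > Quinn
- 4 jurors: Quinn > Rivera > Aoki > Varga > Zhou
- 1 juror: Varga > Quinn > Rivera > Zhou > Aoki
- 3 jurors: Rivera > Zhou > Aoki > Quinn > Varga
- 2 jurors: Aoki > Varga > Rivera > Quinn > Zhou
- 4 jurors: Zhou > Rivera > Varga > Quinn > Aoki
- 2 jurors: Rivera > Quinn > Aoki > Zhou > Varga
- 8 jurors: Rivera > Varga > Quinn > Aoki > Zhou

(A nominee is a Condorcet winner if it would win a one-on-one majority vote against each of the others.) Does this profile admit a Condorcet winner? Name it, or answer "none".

Head-to-head results (27 jurors):
Zhou vs Varga: Zhou is ranked higher on 3+3+4+2 = 12 ballots, Varga on 15. Varga wins 15–12.
Zhou vs Aoki: Zhou is ranked higher on 1+3+4 = 8 ballots, Aoki on 19. Aoki wins 19–8.
Zhou vs Rivera: 4 to 23, Rivera.
Zhou vs Quinn: 3+3+4 = 10 for Zhou, 17 for Quinn — Quinn by 17–10.
Varga vs Aoki: Varga is ranked higher on 1+4+8 = 13 ballots, Aoki on 14. Aoki wins 14–13.
Varga vs Rivera: Varga preferred on 1+2 = 3 ballots; Rivera wins 24–3.
Varga vs Quinn: 3+1+2+4+8 = 18 for Varga, 9 for Quinn — Varga by 18–9.
Aoki vs Rivera: 5 to 22, Rivera.
Aoki vs Quinn: Aoki is ranked higher on 3+3+2 = 8 ballots, Quinn on 19. Quinn wins 19–8.
Rivera vs Quinn: 3+3+2+4+2+8 = 22 for Rivera, 5 for Quinn — Rivera by 22–5.
Rivera beats each of Zhou, Varga, Aoki, Quinn — Rivera is the Condorcet winner.

Rivera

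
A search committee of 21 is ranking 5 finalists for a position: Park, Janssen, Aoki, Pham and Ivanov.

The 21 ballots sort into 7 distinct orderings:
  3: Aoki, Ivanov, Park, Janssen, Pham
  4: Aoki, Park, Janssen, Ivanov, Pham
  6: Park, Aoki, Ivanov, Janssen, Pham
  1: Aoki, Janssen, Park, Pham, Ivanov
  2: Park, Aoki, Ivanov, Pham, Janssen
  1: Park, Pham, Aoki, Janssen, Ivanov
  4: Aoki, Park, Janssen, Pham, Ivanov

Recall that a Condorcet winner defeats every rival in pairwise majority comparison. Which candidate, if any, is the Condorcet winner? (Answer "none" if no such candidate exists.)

Check each pair by majority over 21 ballots:
Park vs Janssen: Park is ranked higher on 3+4+6+2+1+4 = 20 ballots, Janssen on 1. Park wins 20–1.
Park vs Aoki: 9 to 12, Aoki.
Park vs Pham: Park is ranked higher on 21 ballots, Pham on 0. Park wins 21–0.
Park vs Ivanov: 18 to 3, Park.
Janssen vs Aoki: Janssen preferred on 0 ballots; Aoki wins 21–0.
Janssen vs Pham: Janssen is ranked higher on 3+4+6+1+4 = 18 ballots, Pham on 3. Janssen wins 18–3.
Janssen vs Ivanov: 4+1+1+4 = 10 for Janssen, 11 for Ivanov — Ivanov by 11–10.
Aoki vs Pham: Aoki is ranked higher on 3+4+6+1+2+4 = 20 ballots, Pham on 1. Aoki wins 20–1.
Aoki vs Ivanov: Aoki is ranked higher on 21 ballots, Ivanov on 0. Aoki wins 21–0.
Pham vs Ivanov: 6 to 15, Ivanov.
Aoki defeats every rival head-to-head and is the Condorcet winner.

Aoki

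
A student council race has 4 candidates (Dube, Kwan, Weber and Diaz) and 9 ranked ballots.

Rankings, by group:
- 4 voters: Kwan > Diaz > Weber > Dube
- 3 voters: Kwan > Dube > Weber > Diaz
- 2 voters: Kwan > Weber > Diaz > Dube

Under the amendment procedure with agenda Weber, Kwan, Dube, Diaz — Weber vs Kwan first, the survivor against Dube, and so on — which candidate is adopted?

Round 1: Weber vs Kwan — 0–9, Kwan advances.
Round 2: Kwan vs Dube — 9–0, Kwan advances.
Round 3: Kwan vs Diaz — 9–0, Kwan advances.
Kwan survives the agenda.

Kwan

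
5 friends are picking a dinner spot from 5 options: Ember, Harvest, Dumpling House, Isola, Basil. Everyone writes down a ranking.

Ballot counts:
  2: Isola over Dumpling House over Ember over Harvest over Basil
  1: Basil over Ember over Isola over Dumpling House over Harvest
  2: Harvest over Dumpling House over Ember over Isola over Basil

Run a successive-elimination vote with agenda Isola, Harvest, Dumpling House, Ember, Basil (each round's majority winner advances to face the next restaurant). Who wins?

Round 1: Isola vs Harvest — 3–2, Isola advances.
Round 2: Isola vs Dumpling House — 3–2, Isola advances.
Round 3: Isola vs Ember — 2–3, Ember advances.
Round 4: Ember vs Basil — 4–1, Ember advances.
Ember survives the agenda.

Ember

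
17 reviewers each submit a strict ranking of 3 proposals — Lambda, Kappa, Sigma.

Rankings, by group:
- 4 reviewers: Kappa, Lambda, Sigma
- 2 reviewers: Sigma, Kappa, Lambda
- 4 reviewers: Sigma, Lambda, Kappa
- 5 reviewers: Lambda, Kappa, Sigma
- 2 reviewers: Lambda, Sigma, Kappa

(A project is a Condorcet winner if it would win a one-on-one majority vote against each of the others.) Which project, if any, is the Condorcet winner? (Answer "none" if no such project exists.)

Pairwise majorities:
Lambda–Kappa: Lambda 11–6.
Lambda–Sigma: Lambda 11–6.
Kappa–Sigma: Kappa 9–8.
Lambda defeats every rival head-to-head and is the Condorcet winner.

Lambda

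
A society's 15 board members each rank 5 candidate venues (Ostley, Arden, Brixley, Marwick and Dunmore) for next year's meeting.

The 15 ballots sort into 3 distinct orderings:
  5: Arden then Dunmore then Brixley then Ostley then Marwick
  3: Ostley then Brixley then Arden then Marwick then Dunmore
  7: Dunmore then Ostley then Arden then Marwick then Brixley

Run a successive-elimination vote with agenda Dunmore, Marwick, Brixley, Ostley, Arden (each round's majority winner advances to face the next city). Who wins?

Arden

Round 1: Dunmore vs Marwick — 12–3, Dunmore advances.
Round 2: Dunmore vs Brixley — 12–3, Dunmore advances.
Round 3: Dunmore vs Ostley — 12–3, Dunmore advances.
Round 4: Dunmore vs Arden — 7–8, Arden advances.
The agenda winner is Arden.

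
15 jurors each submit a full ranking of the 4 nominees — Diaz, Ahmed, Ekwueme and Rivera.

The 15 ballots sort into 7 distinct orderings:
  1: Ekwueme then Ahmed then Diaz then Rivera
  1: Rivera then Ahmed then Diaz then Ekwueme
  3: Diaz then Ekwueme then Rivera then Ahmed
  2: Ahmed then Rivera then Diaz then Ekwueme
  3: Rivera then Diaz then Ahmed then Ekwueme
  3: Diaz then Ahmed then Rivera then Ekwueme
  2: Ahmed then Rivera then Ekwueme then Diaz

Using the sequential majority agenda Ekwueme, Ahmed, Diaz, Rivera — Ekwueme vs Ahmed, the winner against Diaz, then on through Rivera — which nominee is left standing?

Rivera

Round 1: Ekwueme vs Ahmed — 4–11, Ahmed advances.
Round 2: Ahmed vs Diaz — 6–9, Diaz advances.
Round 3: Diaz vs Rivera — 7–8, Rivera advances.
Rivera survives the agenda.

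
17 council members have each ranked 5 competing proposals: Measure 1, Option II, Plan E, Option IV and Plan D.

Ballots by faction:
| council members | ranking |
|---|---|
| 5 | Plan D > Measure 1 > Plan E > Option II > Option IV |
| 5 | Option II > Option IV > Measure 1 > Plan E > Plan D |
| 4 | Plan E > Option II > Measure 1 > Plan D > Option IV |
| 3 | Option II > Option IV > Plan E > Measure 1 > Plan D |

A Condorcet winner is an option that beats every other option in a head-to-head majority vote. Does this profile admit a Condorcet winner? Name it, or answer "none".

Head-to-head results (17 council members):
Measure 1 vs Option II: 5 to 12, Option II.
Measure 1 vs Plan E: Measure 1 is ranked higher on 5+5 = 10 ballots, Plan E on 7. Measure 1 wins 10–7.
Measure 1 vs Option IV: Measure 1 preferred on 5+4 = 9 ballots; Measure 1 wins 9–8.
Measure 1 vs Plan D: Measure 1 preferred on 5+4+3 = 12 ballots; Measure 1 wins 12–5.
Option II vs Plan E: 8 to 9, Plan E.
Option II vs Option IV: 5+5+4+3 = 17 for Option II, 0 for Option IV — Option II by 17–0.
Option II vs Plan D: 5+4+3 = 12 for Option II, 5 for Plan D — Option II by 12–5.
Plan E vs Option IV: Plan E preferred on 5+4 = 9 ballots; Plan E wins 9–8.
Plan E vs Plan D: Plan E preferred on 5+4+3 = 12 ballots; Plan E wins 12–5.
Option IV vs Plan D: 5+3 = 8 for Option IV, 9 for Plan D — Plan D by 9–8.
No option is unbeaten: Measure 1 loses to Option II; Option II loses to Plan E; Plan E loses to Measure 1; Option IV loses to Measure 1; Plan D loses to Measure 1. In particular Measure 1 > Plan E > Option II > Measure 1 is a majority cycle — no Condorcet winner exists.

none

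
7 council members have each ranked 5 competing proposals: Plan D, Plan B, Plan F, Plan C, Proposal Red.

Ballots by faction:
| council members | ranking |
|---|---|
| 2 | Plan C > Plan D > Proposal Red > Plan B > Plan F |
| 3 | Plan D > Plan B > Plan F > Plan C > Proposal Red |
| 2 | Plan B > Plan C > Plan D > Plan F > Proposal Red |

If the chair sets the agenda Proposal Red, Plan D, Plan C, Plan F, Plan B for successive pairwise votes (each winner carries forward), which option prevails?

Plan B

Round 1: Proposal Red vs Plan D — 0–7, Plan D advances.
Round 2: Plan D vs Plan C — 3–4, Plan C advances.
Round 3: Plan C vs Plan F — 4–3, Plan C advances.
Round 4: Plan C vs Plan B — 2–5, Plan B advances.
The agenda winner is Plan B.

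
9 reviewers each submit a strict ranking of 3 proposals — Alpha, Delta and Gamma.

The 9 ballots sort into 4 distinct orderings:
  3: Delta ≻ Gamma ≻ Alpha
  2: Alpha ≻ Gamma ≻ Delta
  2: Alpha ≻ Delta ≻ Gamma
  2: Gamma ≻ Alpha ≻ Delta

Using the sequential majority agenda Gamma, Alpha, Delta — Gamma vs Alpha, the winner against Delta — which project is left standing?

Round 1: Gamma vs Alpha — 5–4, Gamma advances.
Round 2: Gamma vs Delta — 4–5, Delta advances.
Delta survives the agenda.

Delta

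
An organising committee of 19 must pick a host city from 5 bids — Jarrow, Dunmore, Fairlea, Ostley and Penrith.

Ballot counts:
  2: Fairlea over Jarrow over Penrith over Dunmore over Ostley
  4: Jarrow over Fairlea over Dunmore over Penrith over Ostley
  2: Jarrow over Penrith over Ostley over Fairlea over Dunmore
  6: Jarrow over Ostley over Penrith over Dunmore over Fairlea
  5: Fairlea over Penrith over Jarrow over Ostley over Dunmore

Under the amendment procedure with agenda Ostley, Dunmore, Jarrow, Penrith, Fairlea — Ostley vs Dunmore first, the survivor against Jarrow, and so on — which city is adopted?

Jarrow

Round 1: Ostley vs Dunmore — 13–6, Ostley advances.
Round 2: Ostley vs Jarrow — 0–19, Jarrow advances.
Round 3: Jarrow vs Penrith — 14–5, Jarrow advances.
Round 4: Jarrow vs Fairlea — 12–7, Jarrow advances.
The agenda winner is Jarrow.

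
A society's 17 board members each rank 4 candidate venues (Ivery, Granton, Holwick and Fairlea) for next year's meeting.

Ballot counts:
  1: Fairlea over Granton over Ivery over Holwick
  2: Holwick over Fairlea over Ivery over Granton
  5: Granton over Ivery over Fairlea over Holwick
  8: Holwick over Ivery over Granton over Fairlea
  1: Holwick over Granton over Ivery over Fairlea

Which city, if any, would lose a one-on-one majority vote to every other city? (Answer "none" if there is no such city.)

Fairlea

Head-to-head results (17 organisers):
Ivery vs Granton: 10 to 7, Ivery.
Ivery vs Holwick: Holwick, 11–6.
Ivery vs Fairlea: Ivery preferred on 5+8+1 = 14 ballots; Ivery wins 14–3.
Granton vs Holwick: 6 to 11, Holwick.
Granton vs Fairlea: 5+8+1 = 14 for Granton, 3 for Fairlea — Granton by 14–3.
Holwick vs Fairlea: 11 to 6, Holwick.
Fairlea loses to every other city — it is the Condorcet loser.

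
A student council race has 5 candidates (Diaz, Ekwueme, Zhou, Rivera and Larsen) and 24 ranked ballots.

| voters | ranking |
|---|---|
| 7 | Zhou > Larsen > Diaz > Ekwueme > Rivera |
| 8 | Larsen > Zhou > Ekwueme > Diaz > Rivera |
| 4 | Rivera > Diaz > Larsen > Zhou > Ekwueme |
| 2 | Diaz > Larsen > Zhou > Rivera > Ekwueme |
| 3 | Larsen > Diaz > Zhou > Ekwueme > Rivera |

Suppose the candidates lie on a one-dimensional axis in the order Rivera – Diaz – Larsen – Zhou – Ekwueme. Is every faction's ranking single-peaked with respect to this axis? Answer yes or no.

Axis positions: Rivera=1, Diaz=2, Larsen=3, Zhou=4, Ekwueme=5.
Faction 1 (peak Zhou at position 4): ranking walks positions 4-3-2-5-1, expanding outward from the peak — single-peaked.
Faction 2 (peak Larsen at position 3): ranking walks positions 3-4-5-2-1, expanding outward from the peak — single-peaked.
Faction 3 (peak Rivera at position 1): ranking walks positions 1-2-3-4-5, expanding outward from the peak — single-peaked.
Faction 4 (peak Diaz at position 2): ranking walks positions 2-3-4-1-5, expanding outward from the peak — single-peaked.
Faction 5 (peak Larsen at position 3): ranking walks positions 3-2-4-5-1, expanding outward from the peak — single-peaked.
Every ranking is single-peaked on this axis.

yes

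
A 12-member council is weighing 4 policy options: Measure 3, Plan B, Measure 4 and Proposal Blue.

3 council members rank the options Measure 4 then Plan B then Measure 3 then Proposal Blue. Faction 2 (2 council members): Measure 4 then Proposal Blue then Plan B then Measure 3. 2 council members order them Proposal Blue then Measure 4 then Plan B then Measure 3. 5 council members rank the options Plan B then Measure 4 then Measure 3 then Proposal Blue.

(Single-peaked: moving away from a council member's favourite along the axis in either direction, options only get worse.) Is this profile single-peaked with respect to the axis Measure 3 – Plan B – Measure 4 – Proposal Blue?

yes

Axis positions: Measure 3=1, Plan B=2, Measure 4=3, Proposal Blue=4.
Faction 1 (peak Measure 4 at position 3): ranking walks positions 3-2-1-4, expanding outward from the peak — single-peaked.
Faction 2 (peak Measure 4 at position 3): ranking walks positions 3-4-2-1, expanding outward from the peak — single-peaked.
Faction 3 (peak Proposal Blue at position 4): ranking walks positions 4-3-2-1, expanding outward from the peak — single-peaked.
Faction 4 (peak Plan B at position 2): ranking walks positions 2-3-1-4, expanding outward from the peak — single-peaked.
Every ranking is single-peaked on this axis.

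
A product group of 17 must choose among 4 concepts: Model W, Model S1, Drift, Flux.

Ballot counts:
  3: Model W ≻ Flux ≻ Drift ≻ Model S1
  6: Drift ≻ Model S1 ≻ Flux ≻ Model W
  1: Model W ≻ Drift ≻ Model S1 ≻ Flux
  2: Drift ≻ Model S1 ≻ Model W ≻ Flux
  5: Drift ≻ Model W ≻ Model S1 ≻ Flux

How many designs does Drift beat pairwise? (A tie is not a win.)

Drift against each rival (17 engineers):
Drift vs Model W: 13 to 4, Drift.
Drift vs Model S1: 17 to 0, Drift.
Drift vs Flux: 14 to 3, Drift.
Drift beats Model W, Model S1, Flux — 3 pairwise wins.

3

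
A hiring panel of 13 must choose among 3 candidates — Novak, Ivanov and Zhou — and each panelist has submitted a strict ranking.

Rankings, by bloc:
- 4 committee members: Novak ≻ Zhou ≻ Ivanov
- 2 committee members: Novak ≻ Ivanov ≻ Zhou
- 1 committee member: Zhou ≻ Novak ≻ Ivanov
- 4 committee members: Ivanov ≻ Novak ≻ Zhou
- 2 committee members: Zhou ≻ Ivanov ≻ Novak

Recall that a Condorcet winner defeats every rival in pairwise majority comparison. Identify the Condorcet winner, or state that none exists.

Novak

Pairwise majorities:
Novak–Ivanov: Novak 7–6.
Novak–Zhou: Novak 10–3.
Ivanov–Zhou: Zhou 7–6.
Novak beats each of Ivanov, Zhou — Novak is the Condorcet winner.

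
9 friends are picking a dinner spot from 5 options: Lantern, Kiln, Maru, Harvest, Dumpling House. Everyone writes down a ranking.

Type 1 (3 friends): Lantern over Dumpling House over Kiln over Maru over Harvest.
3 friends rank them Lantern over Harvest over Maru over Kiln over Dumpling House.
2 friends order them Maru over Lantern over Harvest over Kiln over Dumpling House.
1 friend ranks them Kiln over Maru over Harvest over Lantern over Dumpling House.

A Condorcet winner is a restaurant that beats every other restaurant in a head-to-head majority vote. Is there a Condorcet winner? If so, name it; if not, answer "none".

Lantern

Pairwise majorities:
Lantern vs Kiln: Lantern, 8–1.
Lantern vs Maru: 3+3 = 6 for Lantern, 3 for Maru — Lantern by 6–3.
Lantern vs Harvest: 8 to 1, Lantern.
Lantern vs Dumpling House: Lantern is ranked higher on 3+3+2+1 = 9 ballots, Dumpling House on 0. Lantern wins 9–0.
Kiln vs Maru: Maru wins 5–4.
Kiln–Harvest: Harvest 5–4.
Kiln vs Dumpling House: Kiln, 6–3.
Maru vs Harvest: 3+2+1 = 6 for Maru, 3 for Harvest — Maru by 6–3.
Maru vs Dumpling House: Maru preferred on 3+2+1 = 6 ballots; Maru wins 6–3.
Harvest vs Dumpling House: Harvest, 6–3.
Only Lantern has no losses; Lantern is the Condorcet winner.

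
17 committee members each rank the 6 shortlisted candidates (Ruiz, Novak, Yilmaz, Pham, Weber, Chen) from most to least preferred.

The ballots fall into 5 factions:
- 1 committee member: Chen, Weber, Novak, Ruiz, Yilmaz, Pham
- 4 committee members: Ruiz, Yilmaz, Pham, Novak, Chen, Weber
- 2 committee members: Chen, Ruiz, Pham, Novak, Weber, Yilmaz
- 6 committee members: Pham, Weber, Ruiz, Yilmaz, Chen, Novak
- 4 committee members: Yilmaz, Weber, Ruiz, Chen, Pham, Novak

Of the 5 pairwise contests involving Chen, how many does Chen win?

Chen against each rival (17 committee members):
Chen–Ruiz: Ruiz 14–3.
Chen–Novak: Chen 13–4.
Chen–Yilmaz: Yilmaz 14–3.
Chen vs Pham: Chen preferred on 1+2+4 = 7 ballots; Pham wins 10–7.
Chen vs Weber: Weber, 10–7.
Chen beats Novak; loses to Ruiz, Yilmaz, Pham, Weber — 1 pairwise win.

1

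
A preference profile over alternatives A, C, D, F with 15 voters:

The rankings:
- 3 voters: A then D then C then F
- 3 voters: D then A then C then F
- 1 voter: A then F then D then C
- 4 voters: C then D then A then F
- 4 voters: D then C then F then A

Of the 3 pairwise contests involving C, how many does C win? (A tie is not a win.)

C against each rival (15 voters):
C vs A: C preferred on 4+4 = 8 ballots; C wins 8–7.
C–D: D 11–4.
C vs F: C is ranked higher on 3+3+4+4 = 14 ballots, F on 1. C wins 14–1.
C beats A, F; loses to D — 2 pairwise wins.

2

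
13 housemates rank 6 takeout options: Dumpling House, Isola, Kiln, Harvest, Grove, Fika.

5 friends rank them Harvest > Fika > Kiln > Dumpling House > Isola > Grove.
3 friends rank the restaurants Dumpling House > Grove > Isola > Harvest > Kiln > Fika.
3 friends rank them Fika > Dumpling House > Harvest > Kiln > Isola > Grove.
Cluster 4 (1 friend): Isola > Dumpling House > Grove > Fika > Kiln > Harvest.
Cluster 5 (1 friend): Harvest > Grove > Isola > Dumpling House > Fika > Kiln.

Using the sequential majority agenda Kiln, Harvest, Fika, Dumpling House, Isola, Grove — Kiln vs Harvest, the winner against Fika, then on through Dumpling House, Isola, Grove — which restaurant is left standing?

Round 1: Kiln vs Harvest — 1–12, Harvest advances.
Round 2: Harvest vs Fika — 9–4, Harvest advances.
Round 3: Harvest vs Dumpling House — 6–7, Dumpling House advances.
Round 4: Dumpling House vs Isola — 11–2, Dumpling House advances.
Round 5: Dumpling House vs Grove — 12–1, Dumpling House advances.
The agenda winner is Dumpling House.

Dumpling House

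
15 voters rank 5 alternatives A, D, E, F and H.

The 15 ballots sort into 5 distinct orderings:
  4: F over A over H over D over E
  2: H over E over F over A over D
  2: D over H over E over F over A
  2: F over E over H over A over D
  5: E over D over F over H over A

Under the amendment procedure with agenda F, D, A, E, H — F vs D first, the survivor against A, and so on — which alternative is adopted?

Round 1: F vs D — 8–7, F advances.
Round 2: F vs A — 15–0, F advances.
Round 3: F vs E — 6–9, E advances.
Round 4: E vs H — 7–8, H advances.
The agenda winner is H.

H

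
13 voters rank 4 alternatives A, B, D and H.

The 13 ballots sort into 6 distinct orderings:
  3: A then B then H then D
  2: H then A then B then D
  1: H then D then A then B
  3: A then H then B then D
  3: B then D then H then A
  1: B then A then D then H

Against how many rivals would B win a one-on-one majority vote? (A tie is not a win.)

2

B against each rival (13 voters):
B vs A: 4 to 9, A.
B–D: B 12–1.
B vs H: B is ranked higher on 3+3+1 = 7 ballots, H on 6. B wins 7–6.
B beats D, H; loses to A — 2 pairwise wins.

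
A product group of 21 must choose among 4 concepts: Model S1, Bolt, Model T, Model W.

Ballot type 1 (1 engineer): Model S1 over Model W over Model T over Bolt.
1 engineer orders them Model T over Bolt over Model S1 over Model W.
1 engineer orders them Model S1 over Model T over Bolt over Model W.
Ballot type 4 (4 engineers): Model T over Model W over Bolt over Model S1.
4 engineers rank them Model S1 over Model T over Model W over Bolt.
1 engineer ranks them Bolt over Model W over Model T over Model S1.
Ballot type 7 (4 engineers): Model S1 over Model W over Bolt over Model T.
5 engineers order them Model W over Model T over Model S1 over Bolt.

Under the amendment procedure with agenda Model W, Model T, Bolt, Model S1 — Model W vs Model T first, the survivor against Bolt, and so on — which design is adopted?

Round 1: Model W vs Model T — 11–10, Model W advances.
Round 2: Model W vs Bolt — 18–3, Model W advances.
Round 3: Model W vs Model S1 — 10–11, Model S1 advances.
Model S1 survives the agenda.

Model S1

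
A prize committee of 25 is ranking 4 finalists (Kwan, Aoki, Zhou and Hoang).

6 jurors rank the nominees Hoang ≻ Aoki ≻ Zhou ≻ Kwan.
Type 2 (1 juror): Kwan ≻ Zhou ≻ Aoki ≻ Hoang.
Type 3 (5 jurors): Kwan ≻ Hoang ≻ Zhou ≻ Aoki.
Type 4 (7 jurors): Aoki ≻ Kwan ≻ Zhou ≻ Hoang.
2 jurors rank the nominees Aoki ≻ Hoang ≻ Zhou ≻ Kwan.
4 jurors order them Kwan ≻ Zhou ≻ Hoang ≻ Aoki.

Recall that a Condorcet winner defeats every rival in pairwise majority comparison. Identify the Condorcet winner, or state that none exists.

Pairwise majorities:
Kwan vs Aoki: Kwan preferred on 1+5+4 = 10 ballots; Aoki wins 15–10.
Kwan vs Zhou: Kwan is ranked higher on 1+5+7+4 = 17 ballots, Zhou on 8. Kwan wins 17–8.
Kwan vs Hoang: 1+5+7+4 = 17 for Kwan, 8 for Hoang — Kwan by 17–8.
Aoki vs Zhou: 15 to 10, Aoki.
Aoki vs Hoang: 1+7+2 = 10 for Aoki, 15 for Hoang — Hoang by 15–10.
Zhou vs Hoang: Zhou preferred on 1+7+4 = 12 ballots; Hoang wins 13–12.
Every nominee loses at least once (Kwan loses to Aoki; Aoki loses to Hoang; Zhou loses to Kwan; Hoang loses to Kwan). The majority relation contains the cycle Kwan → Hoang → Aoki → Kwan, so there is no Condorcet winner.

none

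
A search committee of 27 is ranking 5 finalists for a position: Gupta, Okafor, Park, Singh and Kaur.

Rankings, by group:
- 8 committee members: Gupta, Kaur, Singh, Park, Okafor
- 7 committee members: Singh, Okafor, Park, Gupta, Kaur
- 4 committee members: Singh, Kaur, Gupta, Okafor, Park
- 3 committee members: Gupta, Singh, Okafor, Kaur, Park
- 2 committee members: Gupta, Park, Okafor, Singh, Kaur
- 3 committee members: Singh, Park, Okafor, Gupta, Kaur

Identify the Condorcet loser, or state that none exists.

Park

Pairwise majorities:
Gupta–Okafor: Gupta 17–10.
Gupta vs Park: Gupta preferred on 8+4+3+2 = 17 ballots; Gupta wins 17–10.
Gupta vs Singh: 13 to 14, Singh.
Gupta–Kaur: Gupta 23–4.
Okafor–Park: Okafor 14–13.
Okafor vs Singh: 2 for Okafor, 25 for Singh — Singh by 25–2.
Okafor–Kaur: Okafor 15–12.
Park vs Singh: Park is ranked higher on 2 ballots, Singh on 25. Singh wins 25–2.
Park vs Kaur: Kaur wins 15–12.
Singh vs Kaur: Singh, 19–8.
Only Park has no wins; Park is the Condorcet loser.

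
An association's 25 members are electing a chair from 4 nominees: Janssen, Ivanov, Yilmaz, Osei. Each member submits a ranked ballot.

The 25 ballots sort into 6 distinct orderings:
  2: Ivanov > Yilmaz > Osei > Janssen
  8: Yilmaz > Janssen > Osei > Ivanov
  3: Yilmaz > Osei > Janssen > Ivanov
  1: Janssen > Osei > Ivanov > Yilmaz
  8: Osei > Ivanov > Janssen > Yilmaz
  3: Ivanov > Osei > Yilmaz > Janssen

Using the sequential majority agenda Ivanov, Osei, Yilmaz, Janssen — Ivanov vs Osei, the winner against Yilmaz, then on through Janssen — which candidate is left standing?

Round 1: Ivanov vs Osei — 5–20, Osei advances.
Round 2: Osei vs Yilmaz — 12–13, Yilmaz advances.
Round 3: Yilmaz vs Janssen — 16–9, Yilmaz advances.
Yilmaz survives the agenda.

Yilmaz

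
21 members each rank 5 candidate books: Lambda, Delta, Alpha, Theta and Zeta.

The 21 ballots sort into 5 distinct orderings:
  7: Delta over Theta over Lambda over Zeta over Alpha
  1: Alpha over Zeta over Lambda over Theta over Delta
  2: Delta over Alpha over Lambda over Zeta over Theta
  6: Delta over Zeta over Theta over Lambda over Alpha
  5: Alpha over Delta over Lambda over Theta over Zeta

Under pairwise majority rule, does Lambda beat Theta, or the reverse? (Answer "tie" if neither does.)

Theta

Ballots ranking Lambda above Theta: 1 + 2 + 5 = 8.
Ballots ranking Theta above Lambda: 21 − 8 = 13.
Theta wins the head-to-head 13–8.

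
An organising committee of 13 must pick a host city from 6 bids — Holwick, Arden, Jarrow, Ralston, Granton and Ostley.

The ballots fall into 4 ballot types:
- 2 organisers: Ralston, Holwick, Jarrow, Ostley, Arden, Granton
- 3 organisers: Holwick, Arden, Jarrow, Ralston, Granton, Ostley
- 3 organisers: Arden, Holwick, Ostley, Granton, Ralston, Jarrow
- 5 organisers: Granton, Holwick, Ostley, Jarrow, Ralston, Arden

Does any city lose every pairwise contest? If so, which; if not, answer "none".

Head-to-head results (13 organisers):
Holwick vs Arden: Holwick is ranked higher on 2+3+5 = 10 ballots, Arden on 3. Holwick wins 10–3.
Holwick–Jarrow: Holwick 13–0.
Holwick vs Ralston: Holwick is ranked higher on 3+3+5 = 11 ballots, Ralston on 2. Holwick wins 11–2.
Holwick vs Granton: Holwick preferred on 2+3+3 = 8 ballots; Holwick wins 8–5.
Holwick vs Ostley: Holwick preferred on 2+3+3+5 = 13 ballots; Holwick wins 13–0.
Arden vs Jarrow: 3+3 = 6 for Arden, 7 for Jarrow — Jarrow by 7–6.
Arden vs Ralston: Ralston, 7–6.
Arden vs Granton: 2+3+3 = 8 for Arden, 5 for Granton — Arden by 8–5.
Arden–Ostley: Ostley 7–6.
Jarrow vs Ralston: 3+5 = 8 for Jarrow, 5 for Ralston — Jarrow by 8–5.
Jarrow vs Granton: 5 to 8, Granton.
Jarrow vs Ostley: 2+3 = 5 for Jarrow, 8 for Ostley — Ostley by 8–5.
Ralston vs Granton: Granton, 8–5.
Ralston vs Ostley: Ostley, 8–5.
Granton–Ostley: Granton 8–5.
Every city wins at least one matchup (Holwick beats Arden; Arden beats Granton; Jarrow beats Arden; Ralston beats Arden; Granton beats Jarrow; Ostley beats Arden), so there is no Condorcet loser.

none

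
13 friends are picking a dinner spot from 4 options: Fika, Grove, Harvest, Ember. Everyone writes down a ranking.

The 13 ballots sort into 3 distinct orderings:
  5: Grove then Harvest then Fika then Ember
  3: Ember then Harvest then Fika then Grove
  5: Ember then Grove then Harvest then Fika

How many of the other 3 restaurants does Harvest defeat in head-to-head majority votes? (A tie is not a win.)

Harvest against each rival (13 friends):
Harvest vs Fika: Harvest, 13–0.
Harvest vs Grove: Grove wins 10–3.
Harvest vs Ember: 5 to 8, Ember.
Harvest beats Fika; loses to Grove, Ember — 1 pairwise win.

1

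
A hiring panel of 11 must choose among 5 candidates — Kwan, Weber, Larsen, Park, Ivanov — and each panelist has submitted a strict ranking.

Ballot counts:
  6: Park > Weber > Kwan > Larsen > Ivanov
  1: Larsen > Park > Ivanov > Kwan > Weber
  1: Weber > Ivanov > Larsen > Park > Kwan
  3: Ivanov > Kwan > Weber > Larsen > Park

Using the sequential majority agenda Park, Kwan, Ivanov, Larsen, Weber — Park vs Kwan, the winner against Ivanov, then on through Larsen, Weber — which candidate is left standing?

Park

Round 1: Park vs Kwan — 8–3, Park advances.
Round 2: Park vs Ivanov — 7–4, Park advances.
Round 3: Park vs Larsen — 6–5, Park advances.
Round 4: Park vs Weber — 7–4, Park advances.
Park survives the agenda.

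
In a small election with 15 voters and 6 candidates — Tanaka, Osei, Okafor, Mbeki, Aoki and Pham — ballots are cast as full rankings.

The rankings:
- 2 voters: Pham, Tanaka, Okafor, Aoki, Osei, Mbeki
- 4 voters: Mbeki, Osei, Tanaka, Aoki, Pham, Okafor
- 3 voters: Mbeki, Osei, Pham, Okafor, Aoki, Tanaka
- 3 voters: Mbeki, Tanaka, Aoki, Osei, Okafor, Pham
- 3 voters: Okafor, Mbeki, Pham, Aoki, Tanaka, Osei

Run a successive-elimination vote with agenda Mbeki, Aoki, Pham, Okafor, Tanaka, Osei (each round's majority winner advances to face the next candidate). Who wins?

Mbeki

Round 1: Mbeki vs Aoki — 13–2, Mbeki advances.
Round 2: Mbeki vs Pham — 13–2, Mbeki advances.
Round 3: Mbeki vs Okafor — 10–5, Mbeki advances.
Round 4: Mbeki vs Tanaka — 13–2, Mbeki advances.
Round 5: Mbeki vs Osei — 13–2, Mbeki advances.
The agenda winner is Mbeki.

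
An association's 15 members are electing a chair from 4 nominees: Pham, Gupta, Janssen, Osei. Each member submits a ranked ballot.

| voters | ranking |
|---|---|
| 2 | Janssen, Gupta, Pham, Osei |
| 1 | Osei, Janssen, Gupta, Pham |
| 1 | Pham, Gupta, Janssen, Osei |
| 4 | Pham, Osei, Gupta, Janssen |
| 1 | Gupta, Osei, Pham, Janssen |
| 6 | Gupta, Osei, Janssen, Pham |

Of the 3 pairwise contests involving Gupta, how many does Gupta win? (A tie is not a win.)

Gupta against each rival (15 voters):
Gupta vs Pham: 2+1+1+6 = 10 for Gupta, 5 for Pham — Gupta by 10–5.
Gupta vs Janssen: Gupta wins 12–3.
Gupta vs Osei: Gupta wins 10–5.
Gupta beats Pham, Janssen, Osei — 3 pairwise wins.

3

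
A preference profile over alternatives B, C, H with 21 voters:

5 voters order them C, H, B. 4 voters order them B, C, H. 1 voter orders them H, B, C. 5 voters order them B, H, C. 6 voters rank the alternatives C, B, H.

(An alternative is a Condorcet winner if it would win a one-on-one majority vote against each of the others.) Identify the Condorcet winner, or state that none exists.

C

Check each pair by majority over 21 ballots:
B vs C: B is ranked higher on 4+1+5 = 10 ballots, C on 11. C wins 11–10.
B vs H: B, 15–6.
C vs H: C, 15–6.
C beats each of B, H — C is the Condorcet winner.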